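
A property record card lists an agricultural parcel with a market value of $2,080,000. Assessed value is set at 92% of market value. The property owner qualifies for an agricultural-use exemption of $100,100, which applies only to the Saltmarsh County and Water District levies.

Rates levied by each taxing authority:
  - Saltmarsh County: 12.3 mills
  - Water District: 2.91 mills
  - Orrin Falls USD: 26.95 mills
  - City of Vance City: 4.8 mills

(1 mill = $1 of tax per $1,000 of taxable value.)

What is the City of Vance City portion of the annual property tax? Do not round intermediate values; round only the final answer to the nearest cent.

$9,185.28

Assessed value = $2,080,000 × 0.92 = $1,913,600
City of Vance City taxable value = $1,913,600 (exemption does not apply)
City of Vance City levy = $1,913,600 × 0.0048 = $9,185.28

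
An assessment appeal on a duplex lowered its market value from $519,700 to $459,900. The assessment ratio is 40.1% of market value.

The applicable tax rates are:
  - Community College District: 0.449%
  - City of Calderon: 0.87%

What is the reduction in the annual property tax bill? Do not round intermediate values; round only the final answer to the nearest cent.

Old assessed value = $519,700 × 0.401 = $208,399.7
New assessed value = $459,900 × 0.401 = $184,419.9
Combined rate = 0.00449 + 0.0087 = 0.01319
Old tax = $208,399.7 × 0.01319 = $2,748.792043
New tax = $184,419.9 × 0.01319 = $2,432.498481
Reduction = $2,748.792043 − $2,432.498481 = $316.293562

$316.29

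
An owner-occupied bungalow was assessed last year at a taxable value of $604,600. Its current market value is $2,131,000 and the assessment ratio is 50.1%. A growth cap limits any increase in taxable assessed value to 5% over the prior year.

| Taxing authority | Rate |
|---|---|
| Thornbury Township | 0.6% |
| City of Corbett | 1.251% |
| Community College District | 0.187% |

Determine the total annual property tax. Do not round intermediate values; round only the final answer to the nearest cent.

Uncapped assessed value = $2,131,000 × 0.501 = $1,067,631
Cap limit = $604,600 × 1.05 = $634,830
Taxable assessed value = min($1,067,631, $634,830) = $634,830 (cap binds)
Thornbury Township: $634,830 × 0.006 = $3,808.98
City of Corbett: $634,830 × 0.01251 = $7,941.7233
Community College District: $634,830 × 0.00187 = $1,187.1321
Total = $12,937.8354

$12,937.84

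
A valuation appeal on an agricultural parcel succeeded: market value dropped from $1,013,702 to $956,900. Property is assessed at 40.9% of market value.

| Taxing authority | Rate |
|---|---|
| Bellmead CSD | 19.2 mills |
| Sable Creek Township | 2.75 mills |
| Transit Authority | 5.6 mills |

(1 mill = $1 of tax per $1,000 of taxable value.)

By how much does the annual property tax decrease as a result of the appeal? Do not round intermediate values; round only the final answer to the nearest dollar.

Old assessed value = $1,013,702 × 0.409 = $414,604.118
New assessed value = $956,900 × 0.409 = $391,372.1
Combined rate = 0.0192 + 0.00275 + 0.0056 = 0.02755
Old tax = $414,604.118 × 0.02755 = $11,422.3434509
New tax = $391,372.1 × 0.02755 = $10,782.301355
Reduction = $11,422.3434509 − $10,782.301355 = $640.0420959

$640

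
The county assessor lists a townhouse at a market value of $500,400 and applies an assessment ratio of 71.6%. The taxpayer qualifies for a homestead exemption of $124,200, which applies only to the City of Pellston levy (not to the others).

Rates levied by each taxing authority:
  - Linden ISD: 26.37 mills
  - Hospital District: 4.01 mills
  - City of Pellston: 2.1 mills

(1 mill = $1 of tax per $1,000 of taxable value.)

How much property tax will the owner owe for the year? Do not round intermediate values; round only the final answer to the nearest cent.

$11,376.32

Assessed value = $500,400 × 0.716 = $358,286.4
Linden ISD: $358,286.4 × 0.02637 = $9,448.012368
Hospital District: $358,286.4 × 0.00401 = $1,436.728464
City of Pellston: ($358,286.4 − $124,200) × 0.0021 = $234,086.4 × 0.0021 = $491.58144
Total = $11,376.322272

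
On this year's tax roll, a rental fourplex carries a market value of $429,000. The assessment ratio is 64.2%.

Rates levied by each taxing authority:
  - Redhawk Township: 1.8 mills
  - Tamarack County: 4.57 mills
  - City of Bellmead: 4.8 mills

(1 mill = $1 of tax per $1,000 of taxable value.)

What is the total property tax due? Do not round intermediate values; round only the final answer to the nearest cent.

$3,076.42

Assessed value = $429,000 × 0.642 = $275,418
Redhawk Township: $275,418 × 0.0018 = $495.7524
Tamarack County: $275,418 × 0.00457 = $1,258.66026
City of Bellmead: $275,418 × 0.0048 = $1,322.0064
Total = $495.7524 + $1,258.66026 + $1,322.0064 = $3,076.41906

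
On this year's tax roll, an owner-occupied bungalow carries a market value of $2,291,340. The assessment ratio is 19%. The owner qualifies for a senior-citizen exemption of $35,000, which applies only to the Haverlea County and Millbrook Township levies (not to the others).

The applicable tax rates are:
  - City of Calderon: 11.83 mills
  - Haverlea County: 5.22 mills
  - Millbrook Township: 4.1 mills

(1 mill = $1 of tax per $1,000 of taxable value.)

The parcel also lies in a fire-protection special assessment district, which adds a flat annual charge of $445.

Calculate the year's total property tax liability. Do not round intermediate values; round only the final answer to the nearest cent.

$9,326.55

Assessed value = $2,291,340 × 0.19 = $435,354.6
City of Calderon: $435,354.6 × 0.01183 = $5,150.244918
Haverlea County: ($435,354.6 − $35,000) × 0.00522 = $400,354.6 × 0.00522 = $2,089.851012
Millbrook Township: ($435,354.6 − $35,000) × 0.0041 = $400,354.6 × 0.0041 = $1,641.45386
Levies subtotal = $8,881.54979
Total = $8,881.54979 + $445 = $9,326.54979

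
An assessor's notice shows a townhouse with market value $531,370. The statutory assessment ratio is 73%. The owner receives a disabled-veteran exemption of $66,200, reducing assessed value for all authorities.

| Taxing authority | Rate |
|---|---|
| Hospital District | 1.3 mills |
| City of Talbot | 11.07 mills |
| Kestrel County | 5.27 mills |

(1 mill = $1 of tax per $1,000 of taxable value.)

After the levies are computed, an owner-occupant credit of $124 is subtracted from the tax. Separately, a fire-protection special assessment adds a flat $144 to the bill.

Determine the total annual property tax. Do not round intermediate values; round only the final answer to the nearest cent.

Assessed value = $531,370 × 0.73 = $387,900.1
Taxable value = $387,900.1 − $66,200 = $321,700.1
Hospital District: $321,700.1 × 0.0013 = $418.21013
City of Talbot: $321,700.1 × 0.01107 = $3,561.220107
Kestrel County: $321,700.1 × 0.00527 = $1,695.359527
Levies subtotal = $5,674.789764
After credit = $5,674.789764 − $124 = $5,550.789764
Total = $5,550.789764 + $144 = $5,694.789764

$5,694.79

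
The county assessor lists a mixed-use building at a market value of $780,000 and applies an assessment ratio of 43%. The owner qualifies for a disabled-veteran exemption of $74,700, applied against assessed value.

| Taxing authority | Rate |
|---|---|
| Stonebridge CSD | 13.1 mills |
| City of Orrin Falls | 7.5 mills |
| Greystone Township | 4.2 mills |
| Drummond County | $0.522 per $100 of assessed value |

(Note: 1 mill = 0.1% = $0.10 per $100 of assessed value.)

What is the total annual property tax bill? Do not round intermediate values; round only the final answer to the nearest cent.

$7,826.21

Assessed value = $780,000 × 0.43 = $335,400
Taxable value = $335,400 − $74,700 = $260,700
Stonebridge CSD: $260,700 × 0.0131 = $3,415.17
City of Orrin Falls: $260,700 × 0.0075 = $1,955.25
Greystone Township: $260,700 × 0.0042 = $1,094.94
Drummond County: $260,700 × 0.00522 = $1,360.854
Total = $7,826.214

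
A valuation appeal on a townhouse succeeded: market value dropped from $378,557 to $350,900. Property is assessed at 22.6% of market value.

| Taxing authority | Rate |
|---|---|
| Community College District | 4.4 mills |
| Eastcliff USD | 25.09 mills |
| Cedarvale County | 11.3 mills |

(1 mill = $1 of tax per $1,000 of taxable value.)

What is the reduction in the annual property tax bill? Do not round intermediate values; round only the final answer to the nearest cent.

$254.96

Old assessed value = $378,557 × 0.226 = $85,553.882
New assessed value = $350,900 × 0.226 = $79,303.4
Combined rate = 0.0044 + 0.02509 + 0.0113 = 0.04079
Old tax = $85,553.882 × 0.04079 = $3,489.74284678
New tax = $79,303.4 × 0.04079 = $3,234.785686
Reduction = $3,489.74284678 − $3,234.785686 = $254.95716078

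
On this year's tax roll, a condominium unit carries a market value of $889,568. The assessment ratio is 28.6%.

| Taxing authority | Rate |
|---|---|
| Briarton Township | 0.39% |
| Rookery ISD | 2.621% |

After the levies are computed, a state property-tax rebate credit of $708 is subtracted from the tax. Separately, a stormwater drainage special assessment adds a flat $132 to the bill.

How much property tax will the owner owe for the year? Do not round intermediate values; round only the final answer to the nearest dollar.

Assessed value = $889,568 × 0.286 = $254,416.448
Briarton Township: $254,416.448 × 0.0039 = $992.2241472
Rookery ISD: $254,416.448 × 0.02621 = $6,668.25510208
Levies subtotal = $7,660.47924928
After credit = $7,660.47924928 − $708 = $6,952.47924928
Total = $6,952.47924928 + $132 = $7,084.47924928

$7,084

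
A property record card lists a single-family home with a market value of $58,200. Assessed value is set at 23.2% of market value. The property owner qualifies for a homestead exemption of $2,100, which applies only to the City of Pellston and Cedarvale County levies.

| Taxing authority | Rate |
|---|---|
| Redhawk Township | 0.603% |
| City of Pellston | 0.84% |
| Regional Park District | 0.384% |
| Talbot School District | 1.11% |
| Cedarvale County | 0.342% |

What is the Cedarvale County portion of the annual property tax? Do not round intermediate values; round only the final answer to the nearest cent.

Assessed value = $58,200 × 0.232 = $13,502.4
Cedarvale County taxable value = $13,502.4 − $2,100 = $11,402.4
Cedarvale County levy = $11,402.4 × 0.00342 = $38.996208

$39.00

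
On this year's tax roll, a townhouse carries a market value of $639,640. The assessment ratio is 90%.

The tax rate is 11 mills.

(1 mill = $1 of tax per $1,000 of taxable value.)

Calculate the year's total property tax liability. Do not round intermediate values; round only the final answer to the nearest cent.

$6,332.44

Assessed value = $639,640 × 0.9 = $575,676
Tax = $575,676 × 0.011 = $6,332.436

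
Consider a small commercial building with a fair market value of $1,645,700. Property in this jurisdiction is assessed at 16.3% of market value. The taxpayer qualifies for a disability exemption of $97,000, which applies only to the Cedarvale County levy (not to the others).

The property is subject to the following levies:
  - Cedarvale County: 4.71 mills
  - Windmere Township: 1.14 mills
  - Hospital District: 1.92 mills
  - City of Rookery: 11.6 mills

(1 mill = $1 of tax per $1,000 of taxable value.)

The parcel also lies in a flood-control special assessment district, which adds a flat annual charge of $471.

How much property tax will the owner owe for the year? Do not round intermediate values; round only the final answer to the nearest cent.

Assessed value = $1,645,700 × 0.163 = $268,249.1
Cedarvale County: ($268,249.1 − $97,000) × 0.00471 = $171,249.1 × 0.00471 = $806.583261
Windmere Township: $268,249.1 × 0.00114 = $305.803974
Hospital District: $268,249.1 × 0.00192 = $515.038272
City of Rookery: $268,249.1 × 0.0116 = $3,111.68956
Levies subtotal = $4,739.115067
Total = $4,739.115067 + $471 = $5,210.115067

$5,210.12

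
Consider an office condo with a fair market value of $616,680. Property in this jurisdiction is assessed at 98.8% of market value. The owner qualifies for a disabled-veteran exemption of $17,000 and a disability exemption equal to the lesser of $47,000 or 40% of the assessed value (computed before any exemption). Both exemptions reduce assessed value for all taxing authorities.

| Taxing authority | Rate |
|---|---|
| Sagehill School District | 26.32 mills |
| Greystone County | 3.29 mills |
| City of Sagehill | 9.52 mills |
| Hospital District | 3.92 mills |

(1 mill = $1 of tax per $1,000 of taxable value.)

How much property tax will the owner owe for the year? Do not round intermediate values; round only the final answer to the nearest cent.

$23,474.30

Assessed value = $616,680 × 0.988 = $609,279.84
Disability exemption = min($47,000, 40% × $609,279.84) = min($47,000, $243,711.936) = $47,000 (dollar cap binds)
Taxable value = $609,279.84 − $17,000 − $47,000 = $545,279.84
Sagehill School District: $545,279.84 × 0.02632 = $14,351.7653888
Greystone County: $545,279.84 × 0.00329 = $1,793.9706736
City of Sagehill: $545,279.84 × 0.00952 = $5,191.0640768
Hospital District: $545,279.84 × 0.00392 = $2,137.4969728
Total = $23,474.297112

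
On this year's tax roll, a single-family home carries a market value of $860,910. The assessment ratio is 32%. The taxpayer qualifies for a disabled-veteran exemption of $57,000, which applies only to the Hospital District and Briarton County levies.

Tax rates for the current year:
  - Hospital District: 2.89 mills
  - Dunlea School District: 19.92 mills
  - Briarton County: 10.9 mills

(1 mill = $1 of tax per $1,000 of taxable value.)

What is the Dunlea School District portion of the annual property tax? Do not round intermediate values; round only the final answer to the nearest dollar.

$5,488

Assessed value = $860,910 × 0.32 = $275,491.2
Dunlea School District taxable value = $275,491.2 (exemption does not apply)
Dunlea School District levy = $275,491.2 × 0.01992 = $5,487.784704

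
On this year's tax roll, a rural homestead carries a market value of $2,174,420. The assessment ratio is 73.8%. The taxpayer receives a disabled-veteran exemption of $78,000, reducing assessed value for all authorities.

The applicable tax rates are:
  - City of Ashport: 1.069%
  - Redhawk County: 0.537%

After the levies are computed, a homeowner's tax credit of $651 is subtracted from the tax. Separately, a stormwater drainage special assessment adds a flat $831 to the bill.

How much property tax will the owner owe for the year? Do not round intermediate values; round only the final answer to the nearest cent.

Assessed value = $2,174,420 × 0.738 = $1,604,721.96
Taxable value = $1,604,721.96 − $78,000 = $1,526,721.96
City of Ashport: $1,526,721.96 × 0.01069 = $16,320.6577524
Redhawk County: $1,526,721.96 × 0.00537 = $8,198.4969252
Levies subtotal = $24,519.1546776
After credit = $24,519.1546776 − $651 = $23,868.1546776
Total = $23,868.1546776 + $831 = $24,699.1546776

$24,699.15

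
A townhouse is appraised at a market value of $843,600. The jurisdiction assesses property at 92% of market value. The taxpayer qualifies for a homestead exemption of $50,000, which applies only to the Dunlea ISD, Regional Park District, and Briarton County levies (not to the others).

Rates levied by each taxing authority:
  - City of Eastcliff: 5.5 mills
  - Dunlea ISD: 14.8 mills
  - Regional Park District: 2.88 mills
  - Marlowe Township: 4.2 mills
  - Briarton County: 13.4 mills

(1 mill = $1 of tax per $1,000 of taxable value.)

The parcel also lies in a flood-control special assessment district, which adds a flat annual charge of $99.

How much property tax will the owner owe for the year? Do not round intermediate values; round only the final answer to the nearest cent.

Assessed value = $843,600 × 0.92 = $776,112
City of Eastcliff: $776,112 × 0.0055 = $4,268.616
Dunlea ISD: ($776,112 − $50,000) × 0.0148 = $726,112 × 0.0148 = $10,746.4576
Regional Park District: ($776,112 − $50,000) × 0.00288 = $726,112 × 0.00288 = $2,091.20256
Marlowe Township: $776,112 × 0.0042 = $3,259.6704
Briarton County: ($776,112 − $50,000) × 0.0134 = $726,112 × 0.0134 = $9,729.9008
Levies subtotal = $30,095.84736
Total = $30,095.84736 + $99 = $30,194.84736

$30,194.85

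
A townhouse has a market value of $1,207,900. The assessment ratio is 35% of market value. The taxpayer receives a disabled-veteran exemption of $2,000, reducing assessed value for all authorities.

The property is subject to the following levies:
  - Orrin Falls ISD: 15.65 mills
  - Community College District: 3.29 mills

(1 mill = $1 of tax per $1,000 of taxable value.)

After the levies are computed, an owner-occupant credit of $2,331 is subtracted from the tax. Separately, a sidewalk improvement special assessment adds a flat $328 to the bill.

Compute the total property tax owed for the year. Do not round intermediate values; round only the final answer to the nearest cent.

Assessed value = $1,207,900 × 0.35 = $422,765
Taxable value = $422,765 − $2,000 = $420,765
Orrin Falls ISD: $420,765 × 0.01565 = $6,584.97225
Community College District: $420,765 × 0.00329 = $1,384.31685
Levies subtotal = $7,969.2891
After credit = $7,969.2891 − $2,331 = $5,638.2891
Total = $5,638.2891 + $328 = $5,966.2891

$5,966.29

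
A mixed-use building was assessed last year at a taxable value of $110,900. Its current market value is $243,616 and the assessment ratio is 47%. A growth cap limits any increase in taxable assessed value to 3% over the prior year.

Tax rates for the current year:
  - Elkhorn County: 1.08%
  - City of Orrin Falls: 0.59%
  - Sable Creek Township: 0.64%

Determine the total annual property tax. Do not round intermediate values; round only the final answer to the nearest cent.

Uncapped assessed value = $243,616 × 0.47 = $114,499.52
Cap limit = $110,900 × 1.03 = $114,227
Taxable assessed value = min($114,499.52, $114,227) = $114,227 (cap binds)
Elkhorn County: $114,227 × 0.0108 = $1,233.6516
City of Orrin Falls: $114,227 × 0.0059 = $673.9393
Sable Creek Township: $114,227 × 0.0064 = $731.0528
Total = $2,638.6437

$2,638.64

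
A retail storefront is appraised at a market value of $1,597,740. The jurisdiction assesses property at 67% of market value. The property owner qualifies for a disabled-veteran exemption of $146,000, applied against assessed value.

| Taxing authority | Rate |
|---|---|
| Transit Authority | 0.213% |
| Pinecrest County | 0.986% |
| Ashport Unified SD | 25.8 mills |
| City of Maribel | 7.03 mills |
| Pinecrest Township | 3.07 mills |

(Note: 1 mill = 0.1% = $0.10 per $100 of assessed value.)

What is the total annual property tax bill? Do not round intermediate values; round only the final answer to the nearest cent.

Assessed value = $1,597,740 × 0.67 = $1,070,485.8
Taxable value = $1,070,485.8 − $146,000 = $924,485.8
Transit Authority: $924,485.8 × 0.00213 = $1,969.154754
Pinecrest County: $924,485.8 × 0.00986 = $9,115.429988
Ashport Unified SD: $924,485.8 × 0.0258 = $23,851.73364
City of Maribel: $924,485.8 × 0.00703 = $6,499.135174
Pinecrest Township: $924,485.8 × 0.00307 = $2,838.171406
Total = $44,273.624962

$44,273.62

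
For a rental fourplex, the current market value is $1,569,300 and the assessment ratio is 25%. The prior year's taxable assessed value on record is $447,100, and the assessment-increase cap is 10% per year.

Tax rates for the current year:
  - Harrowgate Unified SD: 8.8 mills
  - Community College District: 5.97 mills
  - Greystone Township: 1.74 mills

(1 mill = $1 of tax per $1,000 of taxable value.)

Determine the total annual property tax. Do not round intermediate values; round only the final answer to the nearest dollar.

Uncapped assessed value = $1,569,300 × 0.25 = $392,325
Cap limit = $447,100 × 1.1 = $491,810
Taxable assessed value = min($392,325, $491,810) = $392,325 (cap does not bind)
Harrowgate Unified SD: $392,325 × 0.0088 = $3,452.46
Community College District: $392,325 × 0.00597 = $2,342.18025
Greystone Township: $392,325 × 0.00174 = $682.6455
Total = $6,477.28575

$6,477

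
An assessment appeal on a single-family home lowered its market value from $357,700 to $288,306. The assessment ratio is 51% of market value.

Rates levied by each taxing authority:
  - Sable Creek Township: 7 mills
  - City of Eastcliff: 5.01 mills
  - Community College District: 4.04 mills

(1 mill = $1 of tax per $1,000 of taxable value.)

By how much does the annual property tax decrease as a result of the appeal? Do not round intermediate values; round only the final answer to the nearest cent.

$568.02

Old assessed value = $357,700 × 0.51 = $182,427
New assessed value = $288,306 × 0.51 = $147,036.06
Combined rate = 0.007 + 0.00501 + 0.00404 = 0.01605
Old tax = $182,427 × 0.01605 = $2,927.95335
New tax = $147,036.06 × 0.01605 = $2,359.928763
Reduction = $2,927.95335 − $2,359.928763 = $568.024587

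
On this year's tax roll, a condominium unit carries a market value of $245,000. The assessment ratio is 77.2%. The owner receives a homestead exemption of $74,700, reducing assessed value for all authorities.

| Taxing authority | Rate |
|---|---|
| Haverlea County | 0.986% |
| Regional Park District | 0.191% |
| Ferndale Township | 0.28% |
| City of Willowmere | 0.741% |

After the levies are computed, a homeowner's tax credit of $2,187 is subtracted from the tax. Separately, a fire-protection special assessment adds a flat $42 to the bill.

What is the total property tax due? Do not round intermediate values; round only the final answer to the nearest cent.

Assessed value = $245,000 × 0.772 = $189,140
Taxable value = $189,140 − $74,700 = $114,440
Haverlea County: $114,440 × 0.00986 = $1,128.3784
Regional Park District: $114,440 × 0.00191 = $218.5804
Ferndale Township: $114,440 × 0.0028 = $320.432
City of Willowmere: $114,440 × 0.00741 = $848.0004
Levies subtotal = $2,515.3912
After credit = $2,515.3912 − $2,187 = $328.3912
Total = $328.3912 + $42 = $370.3912

$370.39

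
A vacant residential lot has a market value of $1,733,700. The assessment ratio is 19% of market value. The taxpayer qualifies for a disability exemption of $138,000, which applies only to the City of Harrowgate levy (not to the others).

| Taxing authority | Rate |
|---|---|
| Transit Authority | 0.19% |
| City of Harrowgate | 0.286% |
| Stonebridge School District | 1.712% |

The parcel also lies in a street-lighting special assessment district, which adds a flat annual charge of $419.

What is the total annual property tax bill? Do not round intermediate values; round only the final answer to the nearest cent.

Assessed value = $1,733,700 × 0.19 = $329,403
Transit Authority: $329,403 × 0.0019 = $625.8657
City of Harrowgate: ($329,403 − $138,000) × 0.00286 = $191,403 × 0.00286 = $547.41258
Stonebridge School District: $329,403 × 0.01712 = $5,639.37936
Levies subtotal = $6,812.65764
Total = $6,812.65764 + $419 = $7,231.65764

$7,231.66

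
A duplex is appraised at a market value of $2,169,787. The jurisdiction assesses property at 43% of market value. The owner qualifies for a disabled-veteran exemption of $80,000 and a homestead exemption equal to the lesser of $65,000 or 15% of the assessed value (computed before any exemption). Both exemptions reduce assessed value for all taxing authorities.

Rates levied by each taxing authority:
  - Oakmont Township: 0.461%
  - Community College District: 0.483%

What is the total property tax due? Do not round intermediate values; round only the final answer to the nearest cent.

$7,438.80

Assessed value = $2,169,787 × 0.43 = $933,008.41
Homestead exemption = min($65,000, 15% × $933,008.41) = min($65,000, $139,951.2615) = $65,000 (dollar cap binds)
Taxable value = $933,008.41 − $80,000 − $65,000 = $788,008.41
Oakmont Township: $788,008.41 × 0.00461 = $3,632.7187701
Community College District: $788,008.41 × 0.00483 = $3,806.0806203
Total = $7,438.7993904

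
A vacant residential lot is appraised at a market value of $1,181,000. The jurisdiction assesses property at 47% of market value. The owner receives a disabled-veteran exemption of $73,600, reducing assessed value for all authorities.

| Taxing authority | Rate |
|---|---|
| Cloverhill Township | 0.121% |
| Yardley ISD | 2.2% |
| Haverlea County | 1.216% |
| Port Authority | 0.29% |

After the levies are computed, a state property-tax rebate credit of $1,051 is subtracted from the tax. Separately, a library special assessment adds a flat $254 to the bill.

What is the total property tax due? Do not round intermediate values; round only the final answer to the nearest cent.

Assessed value = $1,181,000 × 0.47 = $555,070
Taxable value = $555,070 − $73,600 = $481,470
Cloverhill Township: $481,470 × 0.00121 = $582.5787
Yardley ISD: $481,470 × 0.022 = $10,592.34
Haverlea County: $481,470 × 0.01216 = $5,854.6752
Port Authority: $481,470 × 0.0029 = $1,396.263
Levies subtotal = $18,425.8569
After credit = $18,425.8569 − $1,051 = $17,374.8569
Total = $17,374.8569 + $254 = $17,628.8569

$17,628.86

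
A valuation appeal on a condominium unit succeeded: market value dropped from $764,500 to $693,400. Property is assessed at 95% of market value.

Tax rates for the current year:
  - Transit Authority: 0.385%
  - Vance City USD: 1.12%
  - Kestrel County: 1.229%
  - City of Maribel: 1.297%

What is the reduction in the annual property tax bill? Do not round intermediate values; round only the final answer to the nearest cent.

Old assessed value = $764,500 × 0.95 = $726,275
New assessed value = $693,400 × 0.95 = $658,730
Combined rate = 0.00385 + 0.0112 + 0.01229 + 0.01297 = 0.04031
Old tax = $726,275 × 0.04031 = $29,276.14525
New tax = $658,730 × 0.04031 = $26,553.4063
Reduction = $29,276.14525 − $26,553.4063 = $2,722.73895

$2,722.74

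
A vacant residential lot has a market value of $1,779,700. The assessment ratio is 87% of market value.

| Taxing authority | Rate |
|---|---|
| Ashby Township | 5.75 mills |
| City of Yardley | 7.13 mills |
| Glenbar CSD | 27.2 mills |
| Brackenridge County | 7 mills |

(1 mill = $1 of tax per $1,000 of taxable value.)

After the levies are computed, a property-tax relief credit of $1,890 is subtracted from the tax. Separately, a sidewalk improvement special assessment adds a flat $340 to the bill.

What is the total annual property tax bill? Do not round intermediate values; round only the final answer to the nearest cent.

Assessed value = $1,779,700 × 0.87 = $1,548,339
Ashby Township: $1,548,339 × 0.00575 = $8,902.94925
City of Yardley: $1,548,339 × 0.00713 = $11,039.65707
Glenbar CSD: $1,548,339 × 0.0272 = $42,114.8208
Brackenridge County: $1,548,339 × 0.007 = $10,838.373
Levies subtotal = $72,895.80012
After credit = $72,895.80012 − $1,890 = $71,005.80012
Total = $71,005.80012 + $340 = $71,345.80012

$71,345.80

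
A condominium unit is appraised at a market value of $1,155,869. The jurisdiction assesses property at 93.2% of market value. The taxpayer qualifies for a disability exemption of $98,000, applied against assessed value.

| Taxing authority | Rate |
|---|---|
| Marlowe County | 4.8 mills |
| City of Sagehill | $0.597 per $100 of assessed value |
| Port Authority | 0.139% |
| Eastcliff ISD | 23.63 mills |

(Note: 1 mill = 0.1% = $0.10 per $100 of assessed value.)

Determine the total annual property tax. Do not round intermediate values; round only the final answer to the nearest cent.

$35,048.07

Assessed value = $1,155,869 × 0.932 = $1,077,269.908
Taxable value = $1,077,269.908 − $98,000 = $979,269.908
Marlowe County: $979,269.908 × 0.0048 = $4,700.4955584
City of Sagehill: $979,269.908 × 0.00597 = $5,846.24135076
Port Authority: $979,269.908 × 0.00139 = $1,361.18517212
Eastcliff ISD: $979,269.908 × 0.02363 = $23,140.14792604
Total = $35,048.07000732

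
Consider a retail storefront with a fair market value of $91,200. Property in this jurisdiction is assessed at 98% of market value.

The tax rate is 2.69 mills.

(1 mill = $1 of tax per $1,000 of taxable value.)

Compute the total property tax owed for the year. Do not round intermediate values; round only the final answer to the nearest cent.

Assessed value = $91,200 × 0.98 = $89,376
Tax = $89,376 × 0.00269 = $240.42144

$240.42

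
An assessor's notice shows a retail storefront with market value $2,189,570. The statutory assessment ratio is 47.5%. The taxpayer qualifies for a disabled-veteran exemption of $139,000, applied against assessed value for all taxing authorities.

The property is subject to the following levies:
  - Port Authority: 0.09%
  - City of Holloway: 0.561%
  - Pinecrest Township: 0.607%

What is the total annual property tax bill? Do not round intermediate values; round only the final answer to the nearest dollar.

$11,335

Assessed value = $2,189,570 × 0.475 = $1,040,045.75
Taxable value = $1,040,045.75 − $139,000 = $901,045.75
Port Authority: $901,045.75 × 0.0009 = $810.941175
City of Holloway: $901,045.75 × 0.00561 = $5,054.8666575
Pinecrest Township: $901,045.75 × 0.00607 = $5,469.3477025
Total = $810.941175 + $5,054.8666575 + $5,469.3477025 = $11,335.155535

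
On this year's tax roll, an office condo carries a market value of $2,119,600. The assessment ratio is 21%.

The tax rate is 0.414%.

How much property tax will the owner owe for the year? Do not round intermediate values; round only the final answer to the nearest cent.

Assessed value = $2,119,600 × 0.21 = $445,116
Tax = $445,116 × 0.00414 = $1,842.78024

$1,842.78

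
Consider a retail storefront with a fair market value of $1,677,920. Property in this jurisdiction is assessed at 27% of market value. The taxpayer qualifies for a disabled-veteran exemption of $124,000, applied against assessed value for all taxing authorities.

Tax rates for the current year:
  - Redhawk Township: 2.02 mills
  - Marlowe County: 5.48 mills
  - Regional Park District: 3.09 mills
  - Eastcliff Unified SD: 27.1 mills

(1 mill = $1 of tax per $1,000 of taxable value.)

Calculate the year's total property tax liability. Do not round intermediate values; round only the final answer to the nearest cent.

Assessed value = $1,677,920 × 0.27 = $453,038.4
Taxable value = $453,038.4 − $124,000 = $329,038.4
Redhawk Township: $329,038.4 × 0.00202 = $664.657568
Marlowe County: $329,038.4 × 0.00548 = $1,803.130432
Regional Park District: $329,038.4 × 0.00309 = $1,016.728656
Eastcliff Unified SD: $329,038.4 × 0.0271 = $8,916.94064
Total = $664.657568 + $1,803.130432 + $1,016.728656 + $8,916.94064 = $12,401.457296

$12,401.46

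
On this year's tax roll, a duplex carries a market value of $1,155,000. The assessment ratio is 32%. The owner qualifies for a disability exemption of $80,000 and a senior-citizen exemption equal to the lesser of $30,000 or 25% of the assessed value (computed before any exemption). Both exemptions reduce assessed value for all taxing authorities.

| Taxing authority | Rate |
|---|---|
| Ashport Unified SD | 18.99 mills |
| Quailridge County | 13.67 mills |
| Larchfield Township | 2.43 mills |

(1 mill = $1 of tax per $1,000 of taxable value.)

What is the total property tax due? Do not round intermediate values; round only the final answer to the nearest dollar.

$9,109

Assessed value = $1,155,000 × 0.32 = $369,600
Senior-citizen exemption = min($30,000, 25% × $369,600) = min($30,000, $92,400) = $30,000 (dollar cap binds)
Taxable value = $369,600 − $80,000 − $30,000 = $259,600
Ashport Unified SD: $259,600 × 0.01899 = $4,929.804
Quailridge County: $259,600 × 0.01367 = $3,548.732
Larchfield Township: $259,600 × 0.00243 = $630.828
Total = $9,109.364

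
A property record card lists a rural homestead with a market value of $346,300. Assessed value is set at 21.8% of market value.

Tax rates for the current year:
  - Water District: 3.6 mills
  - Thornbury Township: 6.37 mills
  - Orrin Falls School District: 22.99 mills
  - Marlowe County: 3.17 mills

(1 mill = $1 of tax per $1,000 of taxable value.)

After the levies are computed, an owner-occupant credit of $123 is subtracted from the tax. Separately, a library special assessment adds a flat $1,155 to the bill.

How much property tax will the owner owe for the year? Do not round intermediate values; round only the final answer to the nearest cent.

$3,759.58

Assessed value = $346,300 × 0.218 = $75,493.4
Water District: $75,493.4 × 0.0036 = $271.77624
Thornbury Township: $75,493.4 × 0.00637 = $480.892958
Orrin Falls School District: $75,493.4 × 0.02299 = $1,735.593266
Marlowe County: $75,493.4 × 0.00317 = $239.314078
Levies subtotal = $2,727.576542
After credit = $2,727.576542 − $123 = $2,604.576542
Total = $2,604.576542 + $1,155 = $3,759.576542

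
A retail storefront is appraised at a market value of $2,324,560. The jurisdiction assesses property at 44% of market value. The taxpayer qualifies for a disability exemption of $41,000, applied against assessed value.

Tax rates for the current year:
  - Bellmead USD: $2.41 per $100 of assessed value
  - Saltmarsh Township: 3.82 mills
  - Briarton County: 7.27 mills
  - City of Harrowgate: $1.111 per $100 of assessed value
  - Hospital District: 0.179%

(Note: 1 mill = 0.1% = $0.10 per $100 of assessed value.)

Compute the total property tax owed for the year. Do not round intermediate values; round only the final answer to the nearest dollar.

Assessed value = $2,324,560 × 0.44 = $1,022,806.4
Taxable value = $1,022,806.4 − $41,000 = $981,806.4
Bellmead USD: $981,806.4 × 0.0241 = $23,661.53424
Saltmarsh Township: $981,806.4 × 0.00382 = $3,750.500448
Briarton County: $981,806.4 × 0.00727 = $7,137.732528
City of Harrowgate: $981,806.4 × 0.01111 = $10,907.869104
Hospital District: $981,806.4 × 0.00179 = $1,757.433456
Total = $47,215.069776

$47,215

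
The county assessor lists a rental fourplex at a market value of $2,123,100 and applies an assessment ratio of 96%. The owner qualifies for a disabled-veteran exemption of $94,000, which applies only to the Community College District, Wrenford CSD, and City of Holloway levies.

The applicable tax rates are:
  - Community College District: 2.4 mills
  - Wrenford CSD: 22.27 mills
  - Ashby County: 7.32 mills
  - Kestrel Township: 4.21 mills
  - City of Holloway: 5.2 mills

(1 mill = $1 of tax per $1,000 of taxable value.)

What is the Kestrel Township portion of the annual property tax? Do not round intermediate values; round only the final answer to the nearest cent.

Assessed value = $2,123,100 × 0.96 = $2,038,176
Kestrel Township taxable value = $2,038,176 (exemption does not apply)
Kestrel Township levy = $2,038,176 × 0.00421 = $8,580.72096

$8,580.72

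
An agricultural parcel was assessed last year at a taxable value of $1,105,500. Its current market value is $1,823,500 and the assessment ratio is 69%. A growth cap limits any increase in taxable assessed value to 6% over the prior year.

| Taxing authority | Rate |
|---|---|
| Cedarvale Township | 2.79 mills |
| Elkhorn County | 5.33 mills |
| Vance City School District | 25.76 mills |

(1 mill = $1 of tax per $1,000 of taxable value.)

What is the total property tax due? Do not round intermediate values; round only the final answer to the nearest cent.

Uncapped assessed value = $1,823,500 × 0.69 = $1,258,215
Cap limit = $1,105,500 × 1.06 = $1,171,830
Taxable assessed value = min($1,258,215, $1,171,830) = $1,171,830 (cap binds)
Cedarvale Township: $1,171,830 × 0.00279 = $3,269.4057
Elkhorn County: $1,171,830 × 0.00533 = $6,245.8539
Vance City School District: $1,171,830 × 0.02576 = $30,186.3408
Total = $39,701.6004

$39,701.60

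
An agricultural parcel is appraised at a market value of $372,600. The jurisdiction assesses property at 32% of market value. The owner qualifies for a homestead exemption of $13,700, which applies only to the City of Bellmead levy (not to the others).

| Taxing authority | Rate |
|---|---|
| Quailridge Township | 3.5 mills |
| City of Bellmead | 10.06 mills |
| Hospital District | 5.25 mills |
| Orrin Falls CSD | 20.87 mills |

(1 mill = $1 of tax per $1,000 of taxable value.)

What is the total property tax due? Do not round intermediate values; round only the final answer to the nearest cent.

$4,593.30

Assessed value = $372,600 × 0.32 = $119,232
Quailridge Township: $119,232 × 0.0035 = $417.312
City of Bellmead: ($119,232 − $13,700) × 0.01006 = $105,532 × 0.01006 = $1,061.65192
Hospital District: $119,232 × 0.00525 = $625.968
Orrin Falls CSD: $119,232 × 0.02087 = $2,488.37184
Total = $4,593.30376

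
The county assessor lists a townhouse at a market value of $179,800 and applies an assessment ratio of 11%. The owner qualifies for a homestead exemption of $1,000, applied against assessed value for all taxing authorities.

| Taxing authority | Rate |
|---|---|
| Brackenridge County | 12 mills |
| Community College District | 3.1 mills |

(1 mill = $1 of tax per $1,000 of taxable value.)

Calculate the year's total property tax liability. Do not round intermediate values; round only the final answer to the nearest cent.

Assessed value = $179,800 × 0.11 = $19,778
Taxable value = $19,778 − $1,000 = $18,778
Brackenridge County: $18,778 × 0.012 = $225.336
Community College District: $18,778 × 0.0031 = $58.2118
Total = $225.336 + $58.2118 = $283.5478

$283.55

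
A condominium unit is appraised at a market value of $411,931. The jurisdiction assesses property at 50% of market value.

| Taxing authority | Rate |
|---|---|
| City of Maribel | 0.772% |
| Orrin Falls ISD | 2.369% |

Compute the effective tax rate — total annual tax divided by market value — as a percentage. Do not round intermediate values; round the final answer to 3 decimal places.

1.571%

Assessed value = $411,931 × 0.5 = $205,965.5
City of Maribel: $205,965.5 × 0.00772 = $1,590.05366
Orrin Falls ISD: $205,965.5 × 0.02369 = $4,879.322695
Total tax = $6,469.376355
Effective rate = $6,469.376355 ÷ $411,931 = 1.571% of market value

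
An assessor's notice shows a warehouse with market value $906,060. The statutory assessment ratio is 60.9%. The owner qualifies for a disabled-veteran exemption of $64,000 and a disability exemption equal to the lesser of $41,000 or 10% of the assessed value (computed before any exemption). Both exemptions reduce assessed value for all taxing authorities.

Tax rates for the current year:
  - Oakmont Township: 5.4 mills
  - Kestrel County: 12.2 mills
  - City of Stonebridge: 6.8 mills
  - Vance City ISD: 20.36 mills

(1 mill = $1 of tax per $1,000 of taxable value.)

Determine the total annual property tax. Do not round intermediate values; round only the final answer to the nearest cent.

$19,998.34

Assessed value = $906,060 × 0.609 = $551,790.54
Disability exemption = min($41,000, 10% × $551,790.54) = min($41,000, $55,179.054) = $41,000 (dollar cap binds)
Taxable value = $551,790.54 − $64,000 − $41,000 = $446,790.54
Oakmont Township: $446,790.54 × 0.0054 = $2,412.668916
Kestrel County: $446,790.54 × 0.0122 = $5,450.844588
City of Stonebridge: $446,790.54 × 0.0068 = $3,038.175672
Vance City ISD: $446,790.54 × 0.02036 = $9,096.6553944
Total = $19,998.3445704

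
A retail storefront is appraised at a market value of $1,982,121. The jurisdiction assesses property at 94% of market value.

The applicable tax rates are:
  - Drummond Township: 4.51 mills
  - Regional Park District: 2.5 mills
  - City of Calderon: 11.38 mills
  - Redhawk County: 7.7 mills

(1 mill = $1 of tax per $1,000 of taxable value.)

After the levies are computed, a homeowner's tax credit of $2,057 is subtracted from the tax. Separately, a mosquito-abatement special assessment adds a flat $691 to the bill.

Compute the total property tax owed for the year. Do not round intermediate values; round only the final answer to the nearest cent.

$47,244.72

Assessed value = $1,982,121 × 0.94 = $1,863,193.74
Drummond Township: $1,863,193.74 × 0.00451 = $8,403.0037674
Regional Park District: $1,863,193.74 × 0.0025 = $4,657.98435
City of Calderon: $1,863,193.74 × 0.01138 = $21,203.1447612
Redhawk County: $1,863,193.74 × 0.0077 = $14,346.591798
Levies subtotal = $48,610.7246766
After credit = $48,610.7246766 − $2,057 = $46,553.7246766
Total = $46,553.7246766 + $691 = $47,244.7246766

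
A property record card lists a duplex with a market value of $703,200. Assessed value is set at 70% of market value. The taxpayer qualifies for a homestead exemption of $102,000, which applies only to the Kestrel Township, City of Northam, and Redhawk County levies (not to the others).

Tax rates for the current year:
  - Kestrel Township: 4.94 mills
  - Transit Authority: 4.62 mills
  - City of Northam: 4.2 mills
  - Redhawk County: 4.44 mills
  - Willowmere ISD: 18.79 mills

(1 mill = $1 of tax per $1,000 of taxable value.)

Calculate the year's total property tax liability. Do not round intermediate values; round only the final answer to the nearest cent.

$16,822.80

Assessed value = $703,200 × 0.7 = $492,240
Kestrel Township: ($492,240 − $102,000) × 0.00494 = $390,240 × 0.00494 = $1,927.7856
Transit Authority: $492,240 × 0.00462 = $2,274.1488
City of Northam: ($492,240 − $102,000) × 0.0042 = $390,240 × 0.0042 = $1,639.008
Redhawk County: ($492,240 − $102,000) × 0.00444 = $390,240 × 0.00444 = $1,732.6656
Willowmere ISD: $492,240 × 0.01879 = $9,249.1896
Total = $16,822.7976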